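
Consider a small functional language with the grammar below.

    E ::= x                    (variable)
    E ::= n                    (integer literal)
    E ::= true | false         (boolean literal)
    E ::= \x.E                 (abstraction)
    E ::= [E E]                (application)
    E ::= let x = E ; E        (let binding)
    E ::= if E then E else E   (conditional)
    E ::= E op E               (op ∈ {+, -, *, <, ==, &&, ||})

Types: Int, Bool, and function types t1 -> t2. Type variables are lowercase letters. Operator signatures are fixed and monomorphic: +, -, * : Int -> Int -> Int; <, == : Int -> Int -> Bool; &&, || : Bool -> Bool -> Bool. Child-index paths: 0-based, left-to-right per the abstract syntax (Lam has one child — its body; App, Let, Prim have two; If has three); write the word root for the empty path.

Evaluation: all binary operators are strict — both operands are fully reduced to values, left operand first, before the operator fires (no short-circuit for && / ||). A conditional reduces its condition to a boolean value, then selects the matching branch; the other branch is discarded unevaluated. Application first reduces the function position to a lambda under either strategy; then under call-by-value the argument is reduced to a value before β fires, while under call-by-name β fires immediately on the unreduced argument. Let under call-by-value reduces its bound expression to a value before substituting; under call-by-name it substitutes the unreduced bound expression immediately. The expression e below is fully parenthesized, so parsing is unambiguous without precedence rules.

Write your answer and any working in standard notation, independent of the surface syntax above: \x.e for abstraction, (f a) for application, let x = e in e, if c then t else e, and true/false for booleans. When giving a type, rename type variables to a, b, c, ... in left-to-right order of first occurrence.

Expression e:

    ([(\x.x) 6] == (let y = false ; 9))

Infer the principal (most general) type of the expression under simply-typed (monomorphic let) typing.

Answer: Bool

Working:
x : a
\x._ : a -> a
  unify a -> a ~ Int -> b
  unify a ~ Int
  unify Int ~ b
_ _ : Int
  unify Int ~ Int
let y : Bool
  unify Int ~ Int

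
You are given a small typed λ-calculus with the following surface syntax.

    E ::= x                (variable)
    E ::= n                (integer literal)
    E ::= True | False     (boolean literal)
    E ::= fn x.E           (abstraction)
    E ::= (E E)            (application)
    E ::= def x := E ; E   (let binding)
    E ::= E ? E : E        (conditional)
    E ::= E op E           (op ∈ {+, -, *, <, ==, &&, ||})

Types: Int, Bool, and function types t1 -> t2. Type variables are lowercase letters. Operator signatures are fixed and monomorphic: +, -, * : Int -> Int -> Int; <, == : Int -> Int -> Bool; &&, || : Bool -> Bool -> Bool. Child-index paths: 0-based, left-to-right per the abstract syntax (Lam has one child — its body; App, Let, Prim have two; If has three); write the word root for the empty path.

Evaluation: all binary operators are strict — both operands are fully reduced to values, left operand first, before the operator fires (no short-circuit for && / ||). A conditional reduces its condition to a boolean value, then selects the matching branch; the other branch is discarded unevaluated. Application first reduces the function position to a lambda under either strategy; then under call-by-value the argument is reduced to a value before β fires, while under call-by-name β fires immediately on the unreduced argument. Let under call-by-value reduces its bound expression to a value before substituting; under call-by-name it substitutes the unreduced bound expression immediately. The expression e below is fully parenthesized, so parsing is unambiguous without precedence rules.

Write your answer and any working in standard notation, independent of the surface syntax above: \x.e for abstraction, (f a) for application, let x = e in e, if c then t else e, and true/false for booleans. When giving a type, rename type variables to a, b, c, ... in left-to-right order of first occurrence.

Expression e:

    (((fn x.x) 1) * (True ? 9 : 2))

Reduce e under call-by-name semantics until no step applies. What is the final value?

Working:
step 0: (((\x.x) 1) * (if true then 9 else 2))
step 1: [beta@0] (1 * (if true then 9 else 2))
step 2: [if@1] (1 * 9)
step 3: [delta@root] 9

Answer: 9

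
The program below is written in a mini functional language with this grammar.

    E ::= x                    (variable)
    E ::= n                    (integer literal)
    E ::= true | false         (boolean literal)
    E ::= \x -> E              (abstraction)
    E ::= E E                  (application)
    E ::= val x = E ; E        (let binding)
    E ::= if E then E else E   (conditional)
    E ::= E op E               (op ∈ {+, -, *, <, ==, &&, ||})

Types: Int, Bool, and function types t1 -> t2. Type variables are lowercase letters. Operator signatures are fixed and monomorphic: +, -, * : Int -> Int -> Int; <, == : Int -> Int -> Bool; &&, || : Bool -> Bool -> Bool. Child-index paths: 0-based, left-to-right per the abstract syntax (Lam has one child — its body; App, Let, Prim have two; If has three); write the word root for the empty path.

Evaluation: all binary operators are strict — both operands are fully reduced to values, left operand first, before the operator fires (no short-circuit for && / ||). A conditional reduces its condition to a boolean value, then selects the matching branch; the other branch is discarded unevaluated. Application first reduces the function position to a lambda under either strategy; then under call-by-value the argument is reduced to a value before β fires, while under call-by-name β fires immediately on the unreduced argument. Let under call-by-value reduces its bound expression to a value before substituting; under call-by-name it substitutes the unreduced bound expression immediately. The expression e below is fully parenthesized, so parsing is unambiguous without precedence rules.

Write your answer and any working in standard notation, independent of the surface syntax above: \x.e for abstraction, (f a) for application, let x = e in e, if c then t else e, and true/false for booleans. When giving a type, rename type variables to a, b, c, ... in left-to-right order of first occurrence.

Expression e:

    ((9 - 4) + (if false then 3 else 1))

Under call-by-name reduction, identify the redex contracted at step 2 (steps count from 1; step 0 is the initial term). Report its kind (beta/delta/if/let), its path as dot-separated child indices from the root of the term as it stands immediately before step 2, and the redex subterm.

Answer: if at 1 : (if false then 3 else 1)

Working:
step 0: ((9 - 4) + (if false then 3 else 1))
step 1: [delta@0] (5 + (if false then 3 else 1))
step 2: [if@1] (5 + 1)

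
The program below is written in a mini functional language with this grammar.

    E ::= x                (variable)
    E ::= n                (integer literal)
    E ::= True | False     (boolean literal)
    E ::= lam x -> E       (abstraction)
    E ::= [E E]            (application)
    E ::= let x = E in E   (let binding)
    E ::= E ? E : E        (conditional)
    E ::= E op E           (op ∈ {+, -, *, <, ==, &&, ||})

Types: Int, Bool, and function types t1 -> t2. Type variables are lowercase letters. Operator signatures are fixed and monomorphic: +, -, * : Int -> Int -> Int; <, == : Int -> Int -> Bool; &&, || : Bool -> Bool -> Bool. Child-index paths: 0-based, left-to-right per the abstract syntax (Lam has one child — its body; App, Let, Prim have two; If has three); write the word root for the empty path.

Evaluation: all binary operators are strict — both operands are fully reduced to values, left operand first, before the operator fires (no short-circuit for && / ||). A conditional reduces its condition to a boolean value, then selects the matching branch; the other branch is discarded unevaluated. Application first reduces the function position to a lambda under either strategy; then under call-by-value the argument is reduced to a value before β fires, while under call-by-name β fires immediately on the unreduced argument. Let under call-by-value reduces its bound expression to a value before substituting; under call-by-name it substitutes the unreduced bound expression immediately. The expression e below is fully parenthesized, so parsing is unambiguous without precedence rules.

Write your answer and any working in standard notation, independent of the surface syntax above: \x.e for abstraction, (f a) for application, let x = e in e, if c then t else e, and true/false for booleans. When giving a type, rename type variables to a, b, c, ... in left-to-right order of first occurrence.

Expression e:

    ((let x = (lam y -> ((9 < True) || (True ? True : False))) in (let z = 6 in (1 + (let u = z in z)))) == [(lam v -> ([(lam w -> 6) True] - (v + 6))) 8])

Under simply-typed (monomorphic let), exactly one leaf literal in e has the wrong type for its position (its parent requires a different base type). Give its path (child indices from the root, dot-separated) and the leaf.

Working:
  unify Int ~ Int
  unify Bool ~ Int
  FAIL: mismatch Bool ~ Int

Answer: 0.0.0.0.1 : true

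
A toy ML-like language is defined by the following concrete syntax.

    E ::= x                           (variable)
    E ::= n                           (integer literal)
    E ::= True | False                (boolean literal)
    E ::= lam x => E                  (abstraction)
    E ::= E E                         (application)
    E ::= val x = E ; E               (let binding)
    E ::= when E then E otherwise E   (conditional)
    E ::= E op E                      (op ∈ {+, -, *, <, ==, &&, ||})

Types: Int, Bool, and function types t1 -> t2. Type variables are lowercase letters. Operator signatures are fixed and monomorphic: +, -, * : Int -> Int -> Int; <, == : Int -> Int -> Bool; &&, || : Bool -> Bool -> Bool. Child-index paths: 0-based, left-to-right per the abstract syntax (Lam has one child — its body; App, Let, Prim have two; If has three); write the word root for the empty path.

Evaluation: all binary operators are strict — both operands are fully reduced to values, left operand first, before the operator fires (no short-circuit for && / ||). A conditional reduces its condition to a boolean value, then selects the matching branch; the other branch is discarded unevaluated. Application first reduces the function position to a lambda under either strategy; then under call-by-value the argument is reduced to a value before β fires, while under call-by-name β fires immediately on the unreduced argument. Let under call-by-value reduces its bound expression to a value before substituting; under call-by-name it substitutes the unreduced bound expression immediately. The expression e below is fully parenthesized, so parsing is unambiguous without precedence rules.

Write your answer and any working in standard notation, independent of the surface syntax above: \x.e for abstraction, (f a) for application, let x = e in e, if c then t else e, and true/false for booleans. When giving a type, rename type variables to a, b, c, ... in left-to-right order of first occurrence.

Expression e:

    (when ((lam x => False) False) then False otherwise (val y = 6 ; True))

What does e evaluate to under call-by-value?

Trace:
step 0: (if ((\x.false) false) then false else (let y = 6 in true))
step 1: [beta@0] (if false then false else (let y = 6 in true))
step 2: [if@root] (let y = 6 in true)
step 3: [let@root] true

Answer: true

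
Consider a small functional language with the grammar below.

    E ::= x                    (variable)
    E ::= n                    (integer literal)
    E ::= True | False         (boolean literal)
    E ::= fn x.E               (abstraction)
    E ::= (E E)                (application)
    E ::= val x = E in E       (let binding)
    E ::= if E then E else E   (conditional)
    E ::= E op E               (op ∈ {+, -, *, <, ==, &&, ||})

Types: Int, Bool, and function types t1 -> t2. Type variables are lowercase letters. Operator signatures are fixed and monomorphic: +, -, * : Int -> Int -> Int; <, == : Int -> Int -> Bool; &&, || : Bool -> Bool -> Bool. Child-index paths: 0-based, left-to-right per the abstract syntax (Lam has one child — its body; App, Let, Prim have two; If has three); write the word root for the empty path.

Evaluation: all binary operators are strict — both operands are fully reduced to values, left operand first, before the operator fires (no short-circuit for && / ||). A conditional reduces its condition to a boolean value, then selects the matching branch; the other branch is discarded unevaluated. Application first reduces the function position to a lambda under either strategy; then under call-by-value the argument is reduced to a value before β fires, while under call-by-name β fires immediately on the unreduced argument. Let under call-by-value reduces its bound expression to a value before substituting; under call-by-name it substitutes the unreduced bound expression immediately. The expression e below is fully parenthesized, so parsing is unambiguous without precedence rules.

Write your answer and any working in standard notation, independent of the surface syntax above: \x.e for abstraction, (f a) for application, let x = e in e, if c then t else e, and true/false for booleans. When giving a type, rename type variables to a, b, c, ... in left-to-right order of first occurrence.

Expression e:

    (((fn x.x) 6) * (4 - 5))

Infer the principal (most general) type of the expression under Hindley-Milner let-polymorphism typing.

Answer: Int

Working:
x : a
\x._ : a -> a
  unify a -> a ~ Int -> b
  unify a ~ Int
  unify Int ~ b
_ _ : Int
  unify Int ~ Int
  unify Int ~ Int
  unify Int ~ Int
  unify Int ~ Int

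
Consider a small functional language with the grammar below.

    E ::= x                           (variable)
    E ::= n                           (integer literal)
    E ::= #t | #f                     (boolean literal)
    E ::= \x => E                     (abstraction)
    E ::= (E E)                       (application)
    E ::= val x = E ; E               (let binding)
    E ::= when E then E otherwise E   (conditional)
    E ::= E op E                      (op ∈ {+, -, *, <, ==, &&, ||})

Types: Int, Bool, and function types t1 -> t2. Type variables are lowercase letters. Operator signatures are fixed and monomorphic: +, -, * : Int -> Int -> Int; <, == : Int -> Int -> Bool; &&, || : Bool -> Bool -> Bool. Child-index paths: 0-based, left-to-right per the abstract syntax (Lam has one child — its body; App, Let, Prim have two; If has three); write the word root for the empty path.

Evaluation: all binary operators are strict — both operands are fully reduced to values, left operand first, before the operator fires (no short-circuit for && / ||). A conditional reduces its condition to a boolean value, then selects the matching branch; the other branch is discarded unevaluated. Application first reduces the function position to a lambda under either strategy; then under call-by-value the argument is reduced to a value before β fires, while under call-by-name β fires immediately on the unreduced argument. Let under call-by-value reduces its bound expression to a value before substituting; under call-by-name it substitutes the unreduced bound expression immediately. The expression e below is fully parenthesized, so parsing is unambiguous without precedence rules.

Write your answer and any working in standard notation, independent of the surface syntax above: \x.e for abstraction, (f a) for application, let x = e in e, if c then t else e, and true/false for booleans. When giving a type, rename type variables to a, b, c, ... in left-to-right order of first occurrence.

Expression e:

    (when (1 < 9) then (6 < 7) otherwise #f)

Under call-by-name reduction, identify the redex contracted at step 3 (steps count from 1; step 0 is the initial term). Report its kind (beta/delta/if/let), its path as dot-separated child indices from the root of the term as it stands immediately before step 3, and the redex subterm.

Working:
step 0: (if (1 < 9) then (6 < 7) else false)
step 1: [delta@0] (if true then (6 < 7) else false)
step 2: [if@root] (6 < 7)
step 3: [delta@root] true

Answer: delta at root : (6 < 7)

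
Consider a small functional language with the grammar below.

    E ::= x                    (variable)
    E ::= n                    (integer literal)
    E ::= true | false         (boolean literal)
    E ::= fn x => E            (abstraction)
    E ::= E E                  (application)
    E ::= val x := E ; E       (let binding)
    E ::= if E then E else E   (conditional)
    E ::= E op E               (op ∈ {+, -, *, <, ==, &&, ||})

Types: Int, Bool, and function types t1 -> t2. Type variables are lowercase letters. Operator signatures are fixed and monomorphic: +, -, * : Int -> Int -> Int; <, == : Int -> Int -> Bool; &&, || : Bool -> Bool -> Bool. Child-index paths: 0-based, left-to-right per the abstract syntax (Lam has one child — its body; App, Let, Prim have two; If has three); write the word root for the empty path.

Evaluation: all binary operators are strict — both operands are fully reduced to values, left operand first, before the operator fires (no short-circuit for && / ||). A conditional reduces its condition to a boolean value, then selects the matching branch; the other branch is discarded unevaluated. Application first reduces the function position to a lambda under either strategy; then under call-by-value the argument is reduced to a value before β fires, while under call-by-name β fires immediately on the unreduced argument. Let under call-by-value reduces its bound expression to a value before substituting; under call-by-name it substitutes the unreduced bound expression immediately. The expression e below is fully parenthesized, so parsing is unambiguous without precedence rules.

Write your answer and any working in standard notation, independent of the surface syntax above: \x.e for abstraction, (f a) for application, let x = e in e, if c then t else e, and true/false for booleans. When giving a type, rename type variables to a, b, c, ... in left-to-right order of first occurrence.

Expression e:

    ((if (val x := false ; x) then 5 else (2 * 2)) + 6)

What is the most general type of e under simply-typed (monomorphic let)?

Answer: Int

Derivation:
let x : Bool
x : Bool
  unify Bool ~ Bool
  unify Int ~ Int
  unify Int ~ Int
  unify Int ~ Int
  unify Int ~ Int
  unify Int ~ Int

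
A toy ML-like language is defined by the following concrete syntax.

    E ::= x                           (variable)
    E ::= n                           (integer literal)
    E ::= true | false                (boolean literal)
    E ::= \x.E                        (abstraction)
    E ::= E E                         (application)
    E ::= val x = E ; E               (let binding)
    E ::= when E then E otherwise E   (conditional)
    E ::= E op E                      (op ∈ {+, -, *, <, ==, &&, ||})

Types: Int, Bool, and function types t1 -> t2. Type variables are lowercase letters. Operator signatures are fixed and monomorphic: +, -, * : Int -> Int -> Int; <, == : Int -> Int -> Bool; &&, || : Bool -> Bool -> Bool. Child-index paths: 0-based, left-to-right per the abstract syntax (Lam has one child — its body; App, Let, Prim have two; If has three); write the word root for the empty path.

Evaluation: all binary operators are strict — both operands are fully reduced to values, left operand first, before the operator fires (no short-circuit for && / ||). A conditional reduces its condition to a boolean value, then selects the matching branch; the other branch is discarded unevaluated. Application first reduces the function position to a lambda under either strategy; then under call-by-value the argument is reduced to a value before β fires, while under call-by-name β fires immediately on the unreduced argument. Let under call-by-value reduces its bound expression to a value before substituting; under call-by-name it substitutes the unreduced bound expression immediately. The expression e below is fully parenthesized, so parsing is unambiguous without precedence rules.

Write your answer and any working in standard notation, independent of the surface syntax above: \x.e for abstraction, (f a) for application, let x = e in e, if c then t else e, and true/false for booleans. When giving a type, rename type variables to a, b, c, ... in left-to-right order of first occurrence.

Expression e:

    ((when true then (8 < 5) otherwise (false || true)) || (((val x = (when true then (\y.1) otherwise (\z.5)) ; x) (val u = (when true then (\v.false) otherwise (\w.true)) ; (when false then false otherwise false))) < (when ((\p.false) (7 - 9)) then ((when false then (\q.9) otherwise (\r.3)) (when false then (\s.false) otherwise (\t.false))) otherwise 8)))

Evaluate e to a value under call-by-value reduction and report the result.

Answer: true

Derivation:
step 0: ((if true then (8 < 5) else (false || true)) || (((let x = (if true then (\y.1) else (\z.5)) in x) (let u = (if true then (\v.false) else (\w.true)) in (if false then false else false))) < (if ((\p.false) (7 - 9)) then ((if false then (\q.9) else (\r.3)) (if false then (\s.false) else (\t.false))) else 8)))
step 1: [if@0] ((8 < 5) || (((let x = (if true then (\y.1) else (\z.5)) in x) (let u = (if true then (\v.false) else (\w.true)) in (if false then false else false))) < (if ((\p.false) (7 - 9)) then ((if false then (\q.9) else (\r.3)) (if false then (\s.false) else (\t.false))) else 8)))
step 2: [delta@0] (false || (((let x = (if true then (\y.1) else (\z.5)) in x) (let u = (if true then (\v.false) else (\w.true)) in (if false then false else false))) < (if ((\p.false) (7 - 9)) then ((if false then (\q.9) else (\r.3)) (if false then (\s.false) else (\t.false))) else 8)))
step 3: [if@1.0.0.0] (false || (((let x = (\y.1) in x) (let u = (if true then (\v.false) else (\w.true)) in (if false then false else false))) < (if ((\p.false) (7 - 9)) then ((if false then (\q.9) else (\r.3)) (if false then (\s.false) else (\t.false))) else 8)))
step 4: [let@1.0.0] (false || (((\y.1) (let u = (if true then (\v.false) else (\w.true)) in (if false then false else false))) < (if ((\p.false) (7 - 9)) then ((if false then (\q.9) else (\r.3)) (if false then (\s.false) else (\t.false))) else 8)))
step 5: [if@1.0.1.0] (false || (((\y.1) (let u = (\v.false) in (if false then false else false))) < (if ((\p.false) (7 - 9)) then ((if false then (\q.9) else (\r.3)) (if false then (\s.false) else (\t.false))) else 8)))
step 6: [let@1.0.1] (false || (((\y.1) (if false then false else false)) < (if ((\p.false) (7 - 9)) then ((if false then (\q.9) else (\r.3)) (if false then (\s.false) else (\t.false))) else 8)))
step 7: [if@1.0.1] (false || (((\y.1) false) < (if ((\p.false) (7 - 9)) then ((if false then (\q.9) else (\r.3)) (if false then (\s.false) else (\t.false))) else 8)))
step 8: [beta@1.0] (false || (1 < (if ((\p.false) (7 - 9)) then ((if false then (\q.9) else (\r.3)) (if false then (\s.false) else (\t.false))) else 8)))
step 9: [delta@1.1.0.1] (false || (1 < (if ((\p.false) -2) then ((if false then (\q.9) else (\r.3)) (if false then (\s.false) else (\t.false))) else 8)))
step 10: [beta@1.1.0] (false || (1 < (if false then ((if false then (\q.9) else (\r.3)) (if false then (\s.false) else (\t.false))) else 8)))
step 11: [if@1.1] (false || (1 < 8))
step 12: [delta@1] (false || true)
step 13: [delta@root] true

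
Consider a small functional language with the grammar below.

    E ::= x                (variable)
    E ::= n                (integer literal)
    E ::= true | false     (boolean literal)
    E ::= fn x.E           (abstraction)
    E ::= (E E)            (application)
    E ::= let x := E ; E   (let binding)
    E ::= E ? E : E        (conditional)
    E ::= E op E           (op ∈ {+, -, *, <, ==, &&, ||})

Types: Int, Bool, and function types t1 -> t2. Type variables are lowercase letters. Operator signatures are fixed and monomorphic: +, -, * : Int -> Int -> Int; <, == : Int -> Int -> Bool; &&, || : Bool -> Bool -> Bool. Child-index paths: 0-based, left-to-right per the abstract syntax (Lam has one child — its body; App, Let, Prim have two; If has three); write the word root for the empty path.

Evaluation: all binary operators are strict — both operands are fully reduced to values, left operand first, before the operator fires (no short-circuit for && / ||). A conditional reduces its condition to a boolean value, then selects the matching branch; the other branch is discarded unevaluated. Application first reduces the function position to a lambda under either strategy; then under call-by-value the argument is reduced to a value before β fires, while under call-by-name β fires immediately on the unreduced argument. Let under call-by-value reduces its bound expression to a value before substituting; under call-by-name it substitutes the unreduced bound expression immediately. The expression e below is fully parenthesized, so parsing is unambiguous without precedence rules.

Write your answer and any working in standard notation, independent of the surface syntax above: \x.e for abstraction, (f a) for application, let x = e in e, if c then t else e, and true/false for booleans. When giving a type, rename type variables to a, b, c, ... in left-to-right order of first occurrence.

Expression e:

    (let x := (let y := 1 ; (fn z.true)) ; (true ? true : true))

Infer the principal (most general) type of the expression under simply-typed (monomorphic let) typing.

Answer: Bool

Derivation:
let y : Int
\z._ : a -> Bool
let x : a -> Bool
  unify Bool ~ Bool
  unify Bool ~ Bool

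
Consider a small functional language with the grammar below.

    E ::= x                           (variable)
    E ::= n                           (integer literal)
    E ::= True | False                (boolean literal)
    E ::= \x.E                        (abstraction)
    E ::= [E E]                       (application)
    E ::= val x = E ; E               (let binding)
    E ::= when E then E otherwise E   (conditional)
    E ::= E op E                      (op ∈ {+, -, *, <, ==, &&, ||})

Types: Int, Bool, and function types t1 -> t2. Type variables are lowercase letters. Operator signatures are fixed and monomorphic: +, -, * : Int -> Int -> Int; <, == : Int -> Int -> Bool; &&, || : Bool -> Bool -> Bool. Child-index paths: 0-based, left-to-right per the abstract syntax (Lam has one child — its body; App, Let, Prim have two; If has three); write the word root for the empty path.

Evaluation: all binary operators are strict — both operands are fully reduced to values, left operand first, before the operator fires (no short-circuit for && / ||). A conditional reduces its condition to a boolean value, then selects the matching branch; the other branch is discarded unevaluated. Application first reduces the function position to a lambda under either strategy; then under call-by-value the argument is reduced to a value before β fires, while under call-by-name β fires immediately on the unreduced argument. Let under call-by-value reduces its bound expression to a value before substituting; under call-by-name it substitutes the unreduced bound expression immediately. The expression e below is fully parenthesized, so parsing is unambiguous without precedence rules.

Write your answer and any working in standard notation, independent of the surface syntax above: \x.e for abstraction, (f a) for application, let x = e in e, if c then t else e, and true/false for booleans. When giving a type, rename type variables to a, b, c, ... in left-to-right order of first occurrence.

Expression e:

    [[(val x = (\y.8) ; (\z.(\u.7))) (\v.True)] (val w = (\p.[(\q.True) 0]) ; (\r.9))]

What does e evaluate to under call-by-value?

Working:
step 0: (((let x = (\y.8) in (\z.(\u.7))) (\v.true)) (let w = (\p.((\q.true) 0)) in (\r.9)))
step 1: [let@0.0] (((\z.(\u.7)) (\v.true)) (let w = (\p.((\q.true) 0)) in (\r.9)))
step 2: [beta@0] ((\u.7) (let w = (\p.((\q.true) 0)) in (\r.9)))
step 3: [let@1] ((\u.7) (\r.9))
step 4: [beta@root] 7

Answer: 7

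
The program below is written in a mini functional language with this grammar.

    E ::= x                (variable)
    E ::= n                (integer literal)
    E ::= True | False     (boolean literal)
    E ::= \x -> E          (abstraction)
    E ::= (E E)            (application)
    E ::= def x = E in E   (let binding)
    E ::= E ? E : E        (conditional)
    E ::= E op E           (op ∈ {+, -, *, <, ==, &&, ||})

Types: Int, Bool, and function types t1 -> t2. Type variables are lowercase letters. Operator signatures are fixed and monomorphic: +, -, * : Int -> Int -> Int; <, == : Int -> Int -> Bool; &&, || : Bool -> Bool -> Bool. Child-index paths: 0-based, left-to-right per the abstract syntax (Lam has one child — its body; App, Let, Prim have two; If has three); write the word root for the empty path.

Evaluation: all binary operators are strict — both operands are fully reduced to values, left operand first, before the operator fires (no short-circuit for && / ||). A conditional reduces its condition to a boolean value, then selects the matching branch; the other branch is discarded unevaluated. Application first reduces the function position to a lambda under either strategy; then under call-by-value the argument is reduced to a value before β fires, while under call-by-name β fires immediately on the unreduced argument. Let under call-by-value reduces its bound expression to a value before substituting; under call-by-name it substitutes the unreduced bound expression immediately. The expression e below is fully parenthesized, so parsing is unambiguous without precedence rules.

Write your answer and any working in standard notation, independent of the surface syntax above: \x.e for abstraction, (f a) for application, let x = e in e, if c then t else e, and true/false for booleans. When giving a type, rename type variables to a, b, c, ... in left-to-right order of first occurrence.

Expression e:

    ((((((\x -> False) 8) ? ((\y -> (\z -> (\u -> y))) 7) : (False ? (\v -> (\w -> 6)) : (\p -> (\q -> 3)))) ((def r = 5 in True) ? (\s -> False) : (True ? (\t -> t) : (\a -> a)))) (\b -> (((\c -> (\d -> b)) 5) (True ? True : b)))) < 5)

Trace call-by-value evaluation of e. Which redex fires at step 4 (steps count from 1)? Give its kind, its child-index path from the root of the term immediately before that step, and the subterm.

Answer: let at 0.0.1.0 : (let r = 5 in true)

Working:
step 0: ((((if ((\x.false) 8) then ((\y.(\z.(\u.y))) 7) else (if false then (\v.(\w.6)) else (\p.(\q.3)))) (if (let r = 5 in true) then (\s.false) else (if true then (\t.t) else (\a.a)))) (\b.(((\c.(\d.b)) 5) (if true then true else b)))) < 5)
step 1: [beta@0.0.0.0] ((((if false then ((\y.(\z.(\u.y))) 7) else (if false then (\v.(\w.6)) else (\p.(\q.3)))) (if (let r = 5 in true) then (\s.false) else (if true then (\t.t) else (\a.a)))) (\b.(((\c.(\d.b)) 5) (if true then true else b)))) < 5)
step 2: [if@0.0.0] ((((if false then (\v.(\w.6)) else (\p.(\q.3))) (if (let r = 5 in true) then (\s.false) else (if true then (\t.t) else (\a.a)))) (\b.(((\c.(\d.b)) 5) (if true then true else b)))) < 5)
step 3: [if@0.0.0] ((((\p.(\q.3)) (if (let r = 5 in true) then (\s.false) else (if true then (\t.t) else (\a.a)))) (\b.(((\c.(\d.b)) 5) (if true then true else b)))) < 5)
step 4: [let@0.0.1.0] ((((\p.(\q.3)) (if true then (\s.false) else (if true then (\t.t) else (\a.a)))) (\b.(((\c.(\d.b)) 5) (if true then true else b)))) < 5)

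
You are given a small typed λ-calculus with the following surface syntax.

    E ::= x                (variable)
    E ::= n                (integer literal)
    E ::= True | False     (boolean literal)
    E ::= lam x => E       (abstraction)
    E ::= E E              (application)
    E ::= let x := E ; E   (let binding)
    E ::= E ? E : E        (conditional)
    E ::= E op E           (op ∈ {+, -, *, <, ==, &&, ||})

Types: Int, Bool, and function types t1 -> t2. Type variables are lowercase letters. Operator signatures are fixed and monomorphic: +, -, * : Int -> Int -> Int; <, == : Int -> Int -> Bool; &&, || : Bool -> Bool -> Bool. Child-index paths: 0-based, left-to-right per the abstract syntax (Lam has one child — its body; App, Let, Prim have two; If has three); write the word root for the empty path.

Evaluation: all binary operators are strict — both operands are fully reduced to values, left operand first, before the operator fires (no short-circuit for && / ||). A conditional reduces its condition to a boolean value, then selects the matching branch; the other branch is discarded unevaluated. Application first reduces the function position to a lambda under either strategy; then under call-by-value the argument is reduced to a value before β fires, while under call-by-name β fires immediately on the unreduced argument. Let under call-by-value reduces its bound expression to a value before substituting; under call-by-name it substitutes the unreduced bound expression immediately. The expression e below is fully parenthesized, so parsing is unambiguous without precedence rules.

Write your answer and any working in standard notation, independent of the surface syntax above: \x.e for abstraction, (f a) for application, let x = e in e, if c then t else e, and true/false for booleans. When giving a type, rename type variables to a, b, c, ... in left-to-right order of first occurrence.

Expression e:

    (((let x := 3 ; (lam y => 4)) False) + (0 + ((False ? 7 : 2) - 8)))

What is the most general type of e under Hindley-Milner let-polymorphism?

Trace:
let x : Int
\y._ : a -> Int
  unify a -> Int ~ Bool -> b
  unify a ~ Bool
  unify Int ~ b
_ _ : Int
  unify Int ~ Int
  unify Int ~ Int
  unify Bool ~ Bool
  unify Int ~ Int
  unify Int ~ Int
  unify Int ~ Int
  unify Int ~ Int
  unify Int ~ Int

Answer: Int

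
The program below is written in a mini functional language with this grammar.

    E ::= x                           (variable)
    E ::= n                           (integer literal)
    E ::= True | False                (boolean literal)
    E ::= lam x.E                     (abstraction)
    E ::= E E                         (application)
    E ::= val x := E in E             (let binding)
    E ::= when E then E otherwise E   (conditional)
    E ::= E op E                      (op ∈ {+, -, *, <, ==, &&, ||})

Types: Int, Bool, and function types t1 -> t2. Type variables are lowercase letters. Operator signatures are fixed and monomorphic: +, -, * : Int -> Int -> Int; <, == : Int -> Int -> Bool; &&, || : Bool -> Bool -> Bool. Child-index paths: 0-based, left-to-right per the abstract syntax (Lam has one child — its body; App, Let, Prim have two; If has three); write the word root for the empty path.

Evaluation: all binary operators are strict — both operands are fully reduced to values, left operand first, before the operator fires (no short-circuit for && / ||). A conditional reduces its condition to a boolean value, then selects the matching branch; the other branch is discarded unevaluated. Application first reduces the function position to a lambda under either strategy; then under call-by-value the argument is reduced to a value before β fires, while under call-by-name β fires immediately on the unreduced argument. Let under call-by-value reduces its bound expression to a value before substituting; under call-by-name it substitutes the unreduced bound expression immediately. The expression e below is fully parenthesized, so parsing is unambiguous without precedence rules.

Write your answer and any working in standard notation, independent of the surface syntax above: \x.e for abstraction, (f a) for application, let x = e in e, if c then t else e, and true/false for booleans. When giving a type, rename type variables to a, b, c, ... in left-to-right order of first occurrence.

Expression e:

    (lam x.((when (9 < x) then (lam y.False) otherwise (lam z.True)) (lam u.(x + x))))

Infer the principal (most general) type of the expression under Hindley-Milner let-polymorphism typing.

Trace:
  unify Int ~ Int
x : a
  unify a ~ Int
  unify Bool ~ Bool
\y._ : b -> Bool
\z._ : c -> Bool
  unify b -> Bool ~ c -> Bool
  unify b ~ c
  unify Bool ~ Bool
x : Int
  unify Int ~ Int
x : Int
  unify Int ~ Int
\u._ : d -> Int
  unify c -> Bool ~ (d -> Int) -> e
  unify c ~ d -> Int
  unify Bool ~ e
_ _ : Bool
\x._ : Int -> Bool

Answer: Int -> Bool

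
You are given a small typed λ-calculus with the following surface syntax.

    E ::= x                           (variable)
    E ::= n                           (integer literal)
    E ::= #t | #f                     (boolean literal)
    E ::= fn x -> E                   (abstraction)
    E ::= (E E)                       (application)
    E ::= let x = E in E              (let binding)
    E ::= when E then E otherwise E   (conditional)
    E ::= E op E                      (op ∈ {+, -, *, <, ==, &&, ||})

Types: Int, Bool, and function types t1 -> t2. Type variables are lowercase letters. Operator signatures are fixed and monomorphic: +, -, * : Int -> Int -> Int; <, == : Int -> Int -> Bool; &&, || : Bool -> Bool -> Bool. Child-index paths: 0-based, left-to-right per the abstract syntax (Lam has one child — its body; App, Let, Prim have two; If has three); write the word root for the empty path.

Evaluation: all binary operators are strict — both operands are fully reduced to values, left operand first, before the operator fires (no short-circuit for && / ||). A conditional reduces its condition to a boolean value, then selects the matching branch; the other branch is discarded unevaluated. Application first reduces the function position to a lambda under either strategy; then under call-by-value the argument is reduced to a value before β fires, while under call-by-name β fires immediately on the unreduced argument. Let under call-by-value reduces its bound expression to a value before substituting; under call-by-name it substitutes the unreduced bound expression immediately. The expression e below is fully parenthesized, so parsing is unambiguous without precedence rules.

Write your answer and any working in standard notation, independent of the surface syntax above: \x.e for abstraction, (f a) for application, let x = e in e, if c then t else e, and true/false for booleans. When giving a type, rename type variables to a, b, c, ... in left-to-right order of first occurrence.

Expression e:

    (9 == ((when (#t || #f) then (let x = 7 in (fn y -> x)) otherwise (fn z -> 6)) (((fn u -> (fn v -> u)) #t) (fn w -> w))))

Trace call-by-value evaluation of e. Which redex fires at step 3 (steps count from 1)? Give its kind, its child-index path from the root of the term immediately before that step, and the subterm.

Working:
step 0: (9 == ((if (true || false) then (let x = 7 in (\y.x)) else (\z.6)) (((\u.(\v.u)) true) (\w.w))))
step 1: [delta@1.0.0] (9 == ((if true then (let x = 7 in (\y.x)) else (\z.6)) (((\u.(\v.u)) true) (\w.w))))
step 2: [if@1.0] (9 == ((let x = 7 in (\y.x)) (((\u.(\v.u)) true) (\w.w))))
step 3: [let@1.0] (9 == ((\y.7) (((\u.(\v.u)) true) (\w.w))))

Answer: let at 1.0 : (let x = 7 in (\y.x))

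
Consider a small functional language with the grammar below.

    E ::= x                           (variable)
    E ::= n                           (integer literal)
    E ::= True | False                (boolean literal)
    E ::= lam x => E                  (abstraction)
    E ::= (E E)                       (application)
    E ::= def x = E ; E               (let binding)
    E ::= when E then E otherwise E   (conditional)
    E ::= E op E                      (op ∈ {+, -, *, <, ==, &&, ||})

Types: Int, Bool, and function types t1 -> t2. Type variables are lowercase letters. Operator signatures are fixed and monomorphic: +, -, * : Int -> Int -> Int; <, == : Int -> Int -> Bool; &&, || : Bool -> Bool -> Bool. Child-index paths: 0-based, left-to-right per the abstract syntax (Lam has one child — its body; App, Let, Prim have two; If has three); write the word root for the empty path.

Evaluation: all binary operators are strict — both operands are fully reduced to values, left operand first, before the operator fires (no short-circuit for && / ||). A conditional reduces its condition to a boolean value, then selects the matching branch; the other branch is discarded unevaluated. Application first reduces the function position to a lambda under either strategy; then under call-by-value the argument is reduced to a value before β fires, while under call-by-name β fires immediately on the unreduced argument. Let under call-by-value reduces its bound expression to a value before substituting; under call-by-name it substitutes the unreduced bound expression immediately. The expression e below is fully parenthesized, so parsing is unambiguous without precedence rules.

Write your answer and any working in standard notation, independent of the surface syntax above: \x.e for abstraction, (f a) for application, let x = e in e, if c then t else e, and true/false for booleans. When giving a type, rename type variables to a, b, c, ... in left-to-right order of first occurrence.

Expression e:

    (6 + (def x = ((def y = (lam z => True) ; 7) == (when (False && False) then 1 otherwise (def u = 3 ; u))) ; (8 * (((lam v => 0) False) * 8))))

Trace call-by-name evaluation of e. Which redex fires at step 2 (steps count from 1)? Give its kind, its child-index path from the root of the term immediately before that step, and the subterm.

Working:
step 0: (6 + (let x = ((let y = (\z.true) in 7) == (if (false && false) then 1 else (let u = 3 in u))) in (8 * (((\v.0) false) * 8))))
step 1: [let@1] (6 + (8 * (((\v.0) false) * 8)))
step 2: [beta@1.1.0] (6 + (8 * (0 * 8)))

Answer: beta at 1.1.0 : ((\v.0) false)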